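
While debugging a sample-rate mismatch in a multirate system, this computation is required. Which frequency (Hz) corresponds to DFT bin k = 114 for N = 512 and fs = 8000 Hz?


Frequency of DFT bin k:
f_k = k * fs / N
    = 114 * 8000 / 512
    = 912000 / 512
    = 1781.25 Hz

1781.25 Hz


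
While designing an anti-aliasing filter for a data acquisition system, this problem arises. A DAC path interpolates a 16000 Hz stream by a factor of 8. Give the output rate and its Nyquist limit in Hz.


Step 1 — output sample rate after interpolation by L:
fs_out = L * fs_in = 8 * 16000 = 128000 Hz

Step 2 — Nyquist frequency of the output stream:
f_Nyq = fs_out / 2 = 128000 / 2 = 64000.0 Hz

fs_out = 128000 Hz; f_Nyquist = 64000.0 Hz


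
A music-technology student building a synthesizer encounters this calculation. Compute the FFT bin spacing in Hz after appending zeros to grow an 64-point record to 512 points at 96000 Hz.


Frequency resolution after zero-padding:
N_padded = 64 * 8 = 512
df = fs / N_padded
   = 96000 / 512
   = 187.5 Hz

187.5 Hz


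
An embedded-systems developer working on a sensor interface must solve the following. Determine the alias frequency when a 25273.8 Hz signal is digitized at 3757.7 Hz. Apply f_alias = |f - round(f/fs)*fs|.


Compute the nearest integer multiple of fs to the signal:
n = round(25273.8 / 3757.7) = 7
f_alias = |25273.8 - 7 * 3757.7|
        = |25273.8 - 26303.9|
        = 1030.1 Hz

1030.1


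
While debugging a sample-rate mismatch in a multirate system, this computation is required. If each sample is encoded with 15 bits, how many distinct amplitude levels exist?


Number of quantization levels = 2^N
= 2^15
= 32768

32768


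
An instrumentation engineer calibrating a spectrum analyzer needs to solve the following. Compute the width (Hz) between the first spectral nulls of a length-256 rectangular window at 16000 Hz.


Main lobe width for a rectangular window:
Width = 2 * fs / N
      = 2 * 16000 / 256
      = 32000 / 256
      = 125.0 Hz

125.0 Hz


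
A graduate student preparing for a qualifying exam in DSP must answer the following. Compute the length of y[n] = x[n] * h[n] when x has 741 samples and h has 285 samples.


Linear convolution output length:
L = N + M - 1
  = 741 + 285 - 1
  = 1025 samples

1025


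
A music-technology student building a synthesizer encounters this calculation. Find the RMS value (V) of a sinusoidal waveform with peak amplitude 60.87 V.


RMS voltage for a sinusoidal waveform:
V_rms = V_peak / sqrt(2)
      = 60.87 / 1.414214
      = 43.042 V

43.042 V


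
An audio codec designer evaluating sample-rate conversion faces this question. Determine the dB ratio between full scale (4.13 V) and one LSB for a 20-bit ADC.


Dynamic range from full-scale to LSB:
V_min = V_max / 2^bits = 4.13 / 2^20
DR = 20 * log10(V_max / V_min)
   = 20 * log10(2^20)
   = 20 * 20 * log10(2)
   = 120.41 dB

120.41 dB


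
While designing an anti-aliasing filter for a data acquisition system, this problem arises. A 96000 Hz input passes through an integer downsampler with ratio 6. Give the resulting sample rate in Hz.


Decimation reduces the sample rate:
fs_out = fs_in / M
       = 96000 / 6
       = 16000.0 Hz

16000.0 Hz


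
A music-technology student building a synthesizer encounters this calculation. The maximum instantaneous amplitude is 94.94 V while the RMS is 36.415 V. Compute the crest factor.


Crest factor is the ratio of peak to RMS:
CF = V_peak / V_rms
   = 94.94 / 36.415
   = 2.6072

2.6072


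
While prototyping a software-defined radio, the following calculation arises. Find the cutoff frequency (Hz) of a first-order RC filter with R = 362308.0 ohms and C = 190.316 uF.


Cutoff frequency of a first-order RC filter:
fc = 1 / (2 * pi * R * C)
C = 190.316 uF = 0.000190316 F
fc = 1 / (2 * pi * 362308.0 * 0.000190316)
   = 1 / 433.24453509551
   = 0.002308 Hz

0.002308 Hz


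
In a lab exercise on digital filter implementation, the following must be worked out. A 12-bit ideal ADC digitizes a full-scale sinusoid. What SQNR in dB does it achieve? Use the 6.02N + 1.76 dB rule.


Theoretical SNR for a full-scale sinusoid:
SNR = 6.02 * N + 1.76
    = 6.02 * 12 + 1.76
    = 72.24 + 1.76
    = 74.0 dB

74.0 dB


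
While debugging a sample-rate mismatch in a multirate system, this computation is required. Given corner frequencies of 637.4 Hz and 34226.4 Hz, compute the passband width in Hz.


Bandwidth is the difference of -3dB frequencies:
BW = f_high - f_low
   = 34226.4 - 637.4
   = 33589.0 Hz

33589.0 Hz


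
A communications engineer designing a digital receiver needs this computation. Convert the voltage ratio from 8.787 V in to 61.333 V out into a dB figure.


Voltage gain in dB:
G = 20 * log10(Vout / Vin)
  = 20 * log10(61.333 / 8.787)
  = 20 * log10(6.97997)
  = 20 * 0.843854
  = 16.88 dB

16.88 dB


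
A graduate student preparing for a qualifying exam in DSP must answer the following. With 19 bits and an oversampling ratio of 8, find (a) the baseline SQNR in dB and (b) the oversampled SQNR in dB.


Step 1 — baseline SQNR at Nyquist:
SQNR_base = 6.02*N + 1.76
          = 6.02*19 + 1.76
          = 116.14 dB

Step 2 — oversampling processing gain:
G = 10*log10(OSR) = 10*log10(8) = 9.03 dB

Step 3 — total:
SQNR_total = 116.14 + 9.03 = 125.17 dB

Base SQNR = 116.14 dB; oversampled SQNR = 125.17 dB


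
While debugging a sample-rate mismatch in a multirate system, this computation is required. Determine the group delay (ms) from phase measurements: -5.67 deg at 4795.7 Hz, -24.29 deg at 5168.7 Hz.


Group delay from phase difference:
tau = -d(phi)/d(omega)
d(phi) = -18.62 deg = -0.32498 rad
d(omega) = 2*pi*(5168.7 - 4795.7) = 2343.6281 rad/s
tau = -(-0.32498) / 2343.6281
    = 0.1387 ms

0.1387 ms


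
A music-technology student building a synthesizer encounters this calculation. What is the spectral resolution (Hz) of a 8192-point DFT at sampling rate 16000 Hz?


DFT frequency resolution:
df = fs / N
   = 16000 / 8192
   = 1.9531 Hz

1.9531 Hz


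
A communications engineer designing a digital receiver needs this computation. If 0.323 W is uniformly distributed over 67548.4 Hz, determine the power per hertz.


Power spectral density:
PSD = P / BW
    = 0.323 / 67548.4
    = 4.78e-06 W/Hz

4.78e-06 W/Hz


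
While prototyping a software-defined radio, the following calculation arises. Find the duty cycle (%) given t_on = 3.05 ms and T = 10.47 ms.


Duty cycle as a percentage:
DC = (t_on / T) * 100
   = (3.05 / 10.47) * 100
   = 0.291309 * 100
   = 29.13 %

29.13 %


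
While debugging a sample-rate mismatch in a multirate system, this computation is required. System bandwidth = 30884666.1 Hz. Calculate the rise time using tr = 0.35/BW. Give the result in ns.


Rise time from bandwidth relationship:
tr = 0.35 / BW
   = 0.35 / 30884666.1
   = 1.13324845e-08 s
   = 11.3325 ns

11.3325 ns


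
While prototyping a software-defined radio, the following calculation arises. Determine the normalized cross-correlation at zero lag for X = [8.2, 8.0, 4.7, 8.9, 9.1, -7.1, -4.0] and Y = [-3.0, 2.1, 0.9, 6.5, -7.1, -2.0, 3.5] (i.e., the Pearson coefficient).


Pearson correlation coefficient (population):
r = cov(X,Y) / (std(X) * std(Y))
Mean X = 3.9714, Mean Y = 0.1286
Cov(X,Y) = -1.957755
Std(X) = 6.226146, Std(Y) = 4.192072
r = -0.075

-0.075


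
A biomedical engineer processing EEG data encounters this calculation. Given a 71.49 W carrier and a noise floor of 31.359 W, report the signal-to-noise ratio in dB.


SNR in decibels:
SNR = 10 * log10(Ps / Pn)
    = 10 * log10(71.49 / 31.359)
    = 10 * log10(2.2797)
    = 10 * 0.3579
    = 3.58 dB

3.58 dB


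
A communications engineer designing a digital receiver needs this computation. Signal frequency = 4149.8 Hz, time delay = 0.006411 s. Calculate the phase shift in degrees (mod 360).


Phase shift from frequency and time delay:
phi = 360 * f * t_delay
    = 360 * 4149.8 * 0.006411
    = 9577.57 degrees
    mod 360 = 217.57 degrees

217.57 degrees


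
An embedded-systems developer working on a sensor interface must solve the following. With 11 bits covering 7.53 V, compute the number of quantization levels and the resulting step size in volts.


Step 1 — number of quantization levels:
L = 2^N = 2^11 = 2048

Step 2 — LSB step size:
delta = Vfs / L
      = 7.53 / 2048
      = 0.00367676 V

Levels = 2048; step size = 0.00367676 V


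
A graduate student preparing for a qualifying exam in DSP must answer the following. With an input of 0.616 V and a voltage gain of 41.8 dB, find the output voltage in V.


Output voltage from dB gain:
V_out = V_in * 10^(gain_dB / 20)
      = 0.616 * 10^(41.8 / 20)
      = 0.616 * 123.026877
      = 75.7846 V

75.7846 V


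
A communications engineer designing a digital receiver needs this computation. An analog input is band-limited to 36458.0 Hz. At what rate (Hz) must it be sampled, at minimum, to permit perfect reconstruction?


The Nyquist rate is twice the maximum frequency component.
fs_min = 2 * fmax
      = 2 * 36458.0
      = 72916.0 Hz

72916.0


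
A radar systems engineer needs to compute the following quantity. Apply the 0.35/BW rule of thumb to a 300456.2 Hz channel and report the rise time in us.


Rise time from bandwidth relationship:
tr = 0.35 / BW
   = 0.35 / 300456.2
   = 1.164895249e-06 s
   = 1.1649 us

1.1649 us


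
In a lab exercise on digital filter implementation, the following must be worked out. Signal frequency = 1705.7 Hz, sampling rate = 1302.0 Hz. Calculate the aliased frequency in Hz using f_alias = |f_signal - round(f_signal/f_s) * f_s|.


Compute the nearest integer multiple of fs to the signal:
n = round(1705.7 / 1302.0) = 1
f_alias = |1705.7 - 1 * 1302.0|
        = |1705.7 - 1302.0|
        = 403.7 Hz

403.7


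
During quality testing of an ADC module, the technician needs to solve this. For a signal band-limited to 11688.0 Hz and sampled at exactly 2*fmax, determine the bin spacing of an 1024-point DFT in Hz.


Step 1 — Nyquist sampling rate:
fs = 2 * fmax = 2 * 11688.0 = 23376.0 Hz

Step 2 — DFT bin spacing:
df = fs / N = 23376.0 / 1024 = 22.8281 Hz

22.8281 Hz


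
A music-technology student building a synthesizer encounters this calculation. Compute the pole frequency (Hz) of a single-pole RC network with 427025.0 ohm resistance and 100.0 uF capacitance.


Cutoff frequency of a first-order RC filter:
fc = 1 / (2 * pi * R * C)
C = 100.0 uF = 0.0001 F
fc = 1 / (2 * pi * 427025.0 * 0.0001)
   = 1 / 268.30772057984
   = 0.003727 Hz

0.003727 Hz


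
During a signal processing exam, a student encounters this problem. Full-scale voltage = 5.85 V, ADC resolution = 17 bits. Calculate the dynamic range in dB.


Dynamic range from full-scale to LSB:
V_min = V_max / 2^bits = 5.85 / 2^17
DR = 20 * log10(V_max / V_min)
   = 20 * log10(2^17)
   = 20 * 17 * log10(2)
   = 102.35 dB

102.35 dB


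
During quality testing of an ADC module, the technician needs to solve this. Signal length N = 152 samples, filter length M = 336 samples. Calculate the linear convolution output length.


Linear convolution output length:
L = N + M - 1
  = 152 + 336 - 1
  = 487 samples

487


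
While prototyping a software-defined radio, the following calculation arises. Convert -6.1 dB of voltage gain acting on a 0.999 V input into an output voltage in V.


Output voltage from dB gain:
V_out = V_in * 10^(gain_dB / 20)
      = 0.999 * 10^(-6.1 / 20)
      = 0.999 * 0.49545
      = 0.495 V

0.495 V


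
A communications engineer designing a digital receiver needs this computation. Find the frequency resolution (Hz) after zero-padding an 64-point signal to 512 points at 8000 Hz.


Frequency resolution after zero-padding:
N_padded = 64 * 8 = 512
df = fs / N_padded
   = 8000 / 512
   = 15.625 Hz

15.625 Hz


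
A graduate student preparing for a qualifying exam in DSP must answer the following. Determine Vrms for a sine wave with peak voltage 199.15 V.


RMS voltage for a sinusoidal waveform:
V_rms = V_peak / sqrt(2)
      = 199.15 / 1.414214
      = 140.82 V

140.82 V


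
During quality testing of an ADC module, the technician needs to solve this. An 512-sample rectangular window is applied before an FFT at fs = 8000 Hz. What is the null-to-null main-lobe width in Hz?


Main lobe width for a rectangular window:
Width = 2 * fs / N
      = 2 * 8000 / 512
      = 16000 / 512
      = 31.25 Hz

31.25 Hz


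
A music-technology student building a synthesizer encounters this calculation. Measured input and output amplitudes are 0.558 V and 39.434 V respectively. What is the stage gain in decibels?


Voltage gain in dB:
G = 20 * log10(Vout / Vin)
  = 20 * log10(39.434 / 0.558)
  = 20 * log10(70.670251)
  = 20 * 1.849237
  = 36.98 dB

36.98 dB


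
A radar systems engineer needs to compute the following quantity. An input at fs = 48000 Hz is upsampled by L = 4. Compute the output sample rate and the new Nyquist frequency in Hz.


Step 1 — output sample rate after interpolation by L:
fs_out = L * fs_in = 4 * 48000 = 192000 Hz

Step 2 — Nyquist frequency of the output stream:
f_Nyq = fs_out / 2 = 192000 / 2 = 96000.0 Hz

fs_out = 192000 Hz; f_Nyquist = 96000.0 Hz


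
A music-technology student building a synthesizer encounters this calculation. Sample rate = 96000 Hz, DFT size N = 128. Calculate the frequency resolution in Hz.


DFT frequency resolution:
df = fs / N
   = 96000 / 128
   = 750.0 Hz

750.0 Hz


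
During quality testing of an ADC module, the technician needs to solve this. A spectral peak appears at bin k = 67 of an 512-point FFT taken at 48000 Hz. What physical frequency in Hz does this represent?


Frequency of DFT bin k:
f_k = k * fs / N
    = 67 * 48000 / 512
    = 3216000 / 512
    = 6281.25 Hz

6281.25 Hz


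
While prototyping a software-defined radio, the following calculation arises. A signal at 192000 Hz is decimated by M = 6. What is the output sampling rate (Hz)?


Decimation reduces the sample rate:
fs_out = fs_in / M
       = 192000 / 6
       = 32000.0 Hz

32000.0 Hz


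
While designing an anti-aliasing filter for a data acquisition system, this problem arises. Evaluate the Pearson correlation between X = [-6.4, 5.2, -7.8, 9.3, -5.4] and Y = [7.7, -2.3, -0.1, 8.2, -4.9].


Pearson correlation coefficient (population):
r = cov(X,Y) / (std(X) * std(Y))
Mean X = -1.02, Mean Y = 1.72
Cov(X,Y) = 10.2064
Std(X) = 6.917919, Std(Y) = 5.311271
r = 0.2778

0.2778


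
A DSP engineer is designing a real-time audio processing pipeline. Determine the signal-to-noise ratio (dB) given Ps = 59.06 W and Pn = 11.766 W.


SNR in decibels:
SNR = 10 * log10(Ps / Pn)
    = 10 * log10(59.06 / 11.766)
    = 10 * log10(5.0195)
    = 10 * 0.7007
    = 7.01 dB

7.01 dB


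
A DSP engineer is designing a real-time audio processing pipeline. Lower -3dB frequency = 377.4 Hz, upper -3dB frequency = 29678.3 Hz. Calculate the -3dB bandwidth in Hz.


Bandwidth is the difference of -3dB frequencies:
BW = f_high - f_low
   = 29678.3 - 377.4
   = 29300.9 Hz

29300.9 Hz


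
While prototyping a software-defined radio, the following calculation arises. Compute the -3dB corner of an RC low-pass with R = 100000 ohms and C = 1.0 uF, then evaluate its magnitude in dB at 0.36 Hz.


Step 1 — cutoff frequency:
fc = 1 / (2*pi*R*C)
C = 1.0 uF = 1e-06 F
fc = 1 / (2*pi*100000*1e-06)
   = 1.59155 Hz

Step 2 — magnitude at f = 0.36 Hz:
|H(f)| = 1 / sqrt(1 + (f/fc)^2)
f/fc = 0.36 / 1.59155 = 0.226195
|H| = 1 / sqrt(1 + 0.051164) = 0.9753596
|H|_dB = 20*log10(0.9753596) = -0.22 dB

fc = 1.59155 Hz; |H(0.36 Hz)| = -0.22 dB


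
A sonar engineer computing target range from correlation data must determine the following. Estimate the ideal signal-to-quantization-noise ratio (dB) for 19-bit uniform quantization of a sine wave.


Theoretical SNR for a full-scale sinusoid:
SNR = 6.02 * N + 1.76
    = 6.02 * 19 + 1.76
    = 114.38 + 1.76
    = 116.14 dB

116.14 dB


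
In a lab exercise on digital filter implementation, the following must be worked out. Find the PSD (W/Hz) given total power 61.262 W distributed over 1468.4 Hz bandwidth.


Power spectral density:
PSD = P / BW
    = 61.262 / 1468.4
    = 0.04172024 W/Hz

0.04172024 W/Hz


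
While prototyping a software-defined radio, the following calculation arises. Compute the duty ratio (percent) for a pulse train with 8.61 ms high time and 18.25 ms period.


Duty cycle as a percentage:
DC = (t_on / T) * 100
   = (8.61 / 18.25) * 100
   = 0.471781 * 100
   = 47.18 %

47.18 %


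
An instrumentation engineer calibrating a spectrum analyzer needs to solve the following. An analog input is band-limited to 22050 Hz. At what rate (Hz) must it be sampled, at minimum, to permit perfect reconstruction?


The Nyquist rate is twice the maximum frequency component.
fs_min = 2 * fmax
      = 2 * 22050
      = 44100 Hz

44100


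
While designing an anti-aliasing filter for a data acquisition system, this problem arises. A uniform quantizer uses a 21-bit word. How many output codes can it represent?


Number of quantization levels = 2^N
= 2^21
= 2097152

2097152


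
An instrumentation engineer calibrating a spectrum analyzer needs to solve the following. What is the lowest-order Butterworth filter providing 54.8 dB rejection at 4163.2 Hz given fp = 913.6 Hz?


Butterworth filter order formula:
n = log10(10^(A/10) - 1) / (2 * log10(f_stop/f_pass))
10^(54.8/10) - 1 = 301994.172
f_stop/f_pass = 4163.2 / 913.6 = 4.5569
n = 4.1599 -> ceil = 5

5


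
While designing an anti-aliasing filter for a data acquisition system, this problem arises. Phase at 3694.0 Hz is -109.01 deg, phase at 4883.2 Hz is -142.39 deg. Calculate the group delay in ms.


Group delay from phase difference:
tau = -d(phi)/d(omega)
d(phi) = -33.38 deg = -0.582591 rad
d(omega) = 2*pi*(4883.2 - 3694.0) = 7471.964 rad/s
tau = -(-0.582591) / 7471.964
    = 0.078 ms

0.078 ms


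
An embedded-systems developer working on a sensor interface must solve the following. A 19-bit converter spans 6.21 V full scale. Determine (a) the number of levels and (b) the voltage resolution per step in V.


Step 1 — number of quantization levels:
L = 2^N = 2^19 = 524288

Step 2 — LSB step size:
delta = Vfs / L
      = 6.21 / 524288
      = 1.184e-05 V

Levels = 524288; step size = 1.184e-05 V


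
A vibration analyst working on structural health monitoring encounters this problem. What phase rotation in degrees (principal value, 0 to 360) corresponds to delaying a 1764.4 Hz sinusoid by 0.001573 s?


Phase shift from frequency and time delay:
phi = 360 * f * t_delay
    = 360 * 1764.4 * 0.001573
    = 999.14 degrees
    mod 360 = 279.14 degrees

279.14 degrees


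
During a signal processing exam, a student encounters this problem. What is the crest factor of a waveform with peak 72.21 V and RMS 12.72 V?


Crest factor is the ratio of peak to RMS:
CF = V_peak / V_rms
   = 72.21 / 12.72
   = 5.6769

5.6769


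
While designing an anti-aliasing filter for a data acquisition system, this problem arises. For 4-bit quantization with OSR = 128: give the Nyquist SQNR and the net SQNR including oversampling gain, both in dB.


Step 1 — baseline SQNR at Nyquist:
SQNR_base = 6.02*N + 1.76
          = 6.02*4 + 1.76
          = 25.84 dB

Step 2 — oversampling processing gain:
G = 10*log10(OSR) = 10*log10(128) = 21.07 dB

Step 3 — total:
SQNR_total = 25.84 + 21.07 = 46.91 dB

Base SQNR = 25.84 dB; oversampled SQNR = 46.91 dB


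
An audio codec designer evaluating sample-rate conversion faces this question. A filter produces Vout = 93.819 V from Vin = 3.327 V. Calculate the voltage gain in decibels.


Voltage gain in dB:
G = 20 * log10(Vout / Vin)
  = 20 * log10(93.819 / 3.327)
  = 20 * log10(28.199279)
  = 20 * 1.450238
  = 29.0 dB

29.0 dB


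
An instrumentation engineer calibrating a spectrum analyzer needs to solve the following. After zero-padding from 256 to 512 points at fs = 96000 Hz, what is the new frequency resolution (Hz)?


Frequency resolution after zero-padding:
N_padded = 256 * 2 = 512
df = fs / N_padded
   = 96000 / 512
   = 187.5 Hz

187.5 Hz


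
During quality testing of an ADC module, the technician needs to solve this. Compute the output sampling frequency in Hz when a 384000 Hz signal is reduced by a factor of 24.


Decimation reduces the sample rate:
fs_out = fs_in / M
       = 384000 / 24
       = 16000.0 Hz

16000.0 Hz


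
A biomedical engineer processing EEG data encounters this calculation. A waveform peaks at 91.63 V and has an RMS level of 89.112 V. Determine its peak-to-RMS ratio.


Crest factor is the ratio of peak to RMS:
CF = V_peak / V_rms
   = 91.63 / 89.112
   = 1.0283

1.0283


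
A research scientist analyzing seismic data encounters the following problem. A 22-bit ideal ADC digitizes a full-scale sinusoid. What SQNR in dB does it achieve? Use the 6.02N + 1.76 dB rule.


Theoretical SNR for a full-scale sinusoid:
SNR = 6.02 * N + 1.76
    = 6.02 * 22 + 1.76
    = 132.44 + 1.76
    = 134.2 dB

134.2 dB


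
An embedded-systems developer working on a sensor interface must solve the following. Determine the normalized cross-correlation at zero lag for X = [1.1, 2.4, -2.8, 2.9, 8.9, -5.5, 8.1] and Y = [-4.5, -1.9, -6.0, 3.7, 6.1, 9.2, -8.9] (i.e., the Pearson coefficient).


Pearson correlation coefficient (population):
r = cov(X,Y) / (std(X) * std(Y))
Mean X = 2.1571, Mean Y = -0.3286
Cov(X,Y) = -6.488367
Std(X) = 4.865581, Std(Y) = 6.254761
r = -0.2132

-0.2132


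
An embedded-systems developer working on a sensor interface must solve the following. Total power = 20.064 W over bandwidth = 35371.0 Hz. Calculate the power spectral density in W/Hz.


Power spectral density:
PSD = P / BW
    = 20.064 / 35371.0
    = 0.00056724 W/Hz

0.00056724 W/Hz


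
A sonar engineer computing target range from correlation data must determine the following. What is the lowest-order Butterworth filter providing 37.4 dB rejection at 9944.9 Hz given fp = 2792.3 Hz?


Butterworth filter order formula:
n = log10(10^(A/10) - 1) / (2 * log10(f_stop/f_pass))
10^(37.4/10) - 1 = 5494.4087
f_stop/f_pass = 9944.9 / 2792.3 = 3.5615
n = 3.3898 -> ceil = 4

4


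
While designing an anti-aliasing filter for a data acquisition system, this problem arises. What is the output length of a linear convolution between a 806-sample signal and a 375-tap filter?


Linear convolution output length:
L = N + M - 1
  = 806 + 375 - 1
  = 1180 samples

1180


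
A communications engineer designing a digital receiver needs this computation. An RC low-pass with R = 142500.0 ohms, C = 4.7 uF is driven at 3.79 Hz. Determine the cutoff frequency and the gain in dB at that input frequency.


Step 1 — cutoff frequency:
fc = 1 / (2*pi*R*C)
C = 4.7 uF = 4.7e-06 F
fc = 1 / (2*pi*142500.0*4.7e-06)
   = 0.237633 Hz

Step 2 — magnitude at f = 3.79 Hz:
|H(f)| = 1 / sqrt(1 + (f/fc)^2)
f/fc = 3.79 / 0.237633 = 15.948963
|H| = 1 / sqrt(1 + 254.369421) = 0.0625771
|H|_dB = 20*log10(0.0625771) = -24.07 dB

fc = 0.237633 Hz; |H(3.79 Hz)| = -24.07 dB


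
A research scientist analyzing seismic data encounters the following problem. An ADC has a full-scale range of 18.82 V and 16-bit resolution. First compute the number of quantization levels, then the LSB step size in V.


Step 1 — number of quantization levels:
L = 2^N = 2^16 = 65536

Step 2 — LSB step size:
delta = Vfs / L
      = 18.82 / 65536
      = 0.00028717 V

Levels = 65536; step size = 0.00028717 V


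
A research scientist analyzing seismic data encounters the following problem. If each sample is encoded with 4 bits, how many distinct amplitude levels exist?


Number of quantization levels = 2^N
= 2^4
= 16

16


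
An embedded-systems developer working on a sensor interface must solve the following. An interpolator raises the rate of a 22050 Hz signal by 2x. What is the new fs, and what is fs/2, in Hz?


Step 1 — output sample rate after interpolation by L:
fs_out = L * fs_in = 2 * 22050 = 44100 Hz

Step 2 — Nyquist frequency of the output stream:
f_Nyq = fs_out / 2 = 44100 / 2 = 22050.0 Hz

fs_out = 44100 Hz; f_Nyquist = 22050.0 Hz


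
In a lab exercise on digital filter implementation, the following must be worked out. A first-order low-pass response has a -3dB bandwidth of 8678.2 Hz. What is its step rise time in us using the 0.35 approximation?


Rise time from bandwidth relationship:
tr = 0.35 / BW
   = 0.35 / 8678.2
   = 4.033094421e-05 s
   = 40.3309 us

40.3309 us


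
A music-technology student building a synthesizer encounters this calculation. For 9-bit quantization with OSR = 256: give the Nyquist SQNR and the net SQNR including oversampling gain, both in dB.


Step 1 — baseline SQNR at Nyquist:
SQNR_base = 6.02*N + 1.76
          = 6.02*9 + 1.76
          = 55.94 dB

Step 2 — oversampling processing gain:
G = 10*log10(OSR) = 10*log10(256) = 24.08 dB

Step 3 — total:
SQNR_total = 55.94 + 24.08 = 80.02 dB

Base SQNR = 55.94 dB; oversampled SQNR = 80.02 dB


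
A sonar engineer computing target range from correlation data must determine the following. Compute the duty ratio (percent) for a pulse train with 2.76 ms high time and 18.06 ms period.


Duty cycle as a percentage:
DC = (t_on / T) * 100
   = (2.76 / 18.06) * 100
   = 0.152824 * 100
   = 15.28 %

15.28 %


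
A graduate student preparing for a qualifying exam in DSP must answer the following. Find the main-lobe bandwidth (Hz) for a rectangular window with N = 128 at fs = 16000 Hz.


Main lobe width for a rectangular window:
Width = 2 * fs / N
      = 2 * 16000 / 128
      = 32000 / 128
      = 250.0 Hz

250.0 Hz


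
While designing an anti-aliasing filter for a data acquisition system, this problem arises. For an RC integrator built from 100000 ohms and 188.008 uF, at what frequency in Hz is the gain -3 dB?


Cutoff frequency of a first-order RC filter:
fc = 1 / (2 * pi * R * C)
C = 188.008 uF = 0.000188008 F
fc = 1 / (2 * pi * 100000 * 0.000188008)
   = 1 / 118.12891032322
   = 0.008465 Hz

0.008465 Hz


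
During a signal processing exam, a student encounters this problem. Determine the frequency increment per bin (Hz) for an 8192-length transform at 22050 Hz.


DFT frequency resolution:
df = fs / N
   = 22050 / 8192
   = 2.6917 Hz

2.6917 Hz


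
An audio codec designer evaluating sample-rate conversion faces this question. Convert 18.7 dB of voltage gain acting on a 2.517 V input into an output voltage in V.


Output voltage from dB gain:
V_out = V_in * 10^(gain_dB / 20)
      = 2.517 * 10^(18.7 / 20)
      = 2.517 * 8.609938
      = 21.6712 V

21.6712 V


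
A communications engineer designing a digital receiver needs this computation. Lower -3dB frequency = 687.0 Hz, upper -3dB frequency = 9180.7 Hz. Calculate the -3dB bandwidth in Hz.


Bandwidth is the difference of -3dB frequencies:
BW = f_high - f_low
   = 9180.7 - 687.0
   = 8493.7 Hz

8493.7 Hz


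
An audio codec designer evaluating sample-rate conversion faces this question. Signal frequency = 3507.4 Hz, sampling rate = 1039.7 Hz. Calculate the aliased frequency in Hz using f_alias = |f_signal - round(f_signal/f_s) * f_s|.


Compute the nearest integer multiple of fs to the signal:
n = round(3507.4 / 1039.7) = 3
f_alias = |3507.4 - 3 * 1039.7|
        = |3507.4 - 3119.1|
        = 388.3 Hz

388.3


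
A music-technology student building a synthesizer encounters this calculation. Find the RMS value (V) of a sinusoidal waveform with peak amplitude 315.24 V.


RMS voltage for a sinusoidal waveform:
V_rms = V_peak / sqrt(2)
      = 315.24 / 1.414214
      = 222.908 V

222.908 V


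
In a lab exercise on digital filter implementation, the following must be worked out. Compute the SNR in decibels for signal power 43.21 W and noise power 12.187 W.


SNR in decibels:
SNR = 10 * log10(Ps / Pn)
    = 10 * log10(43.21 / 12.187)
    = 10 * log10(3.5456)
    = 10 * 0.5497
    = 5.5 dB

5.5 dB


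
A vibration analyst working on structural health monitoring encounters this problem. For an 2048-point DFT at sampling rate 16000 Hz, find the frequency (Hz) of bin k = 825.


Frequency of DFT bin k:
f_k = k * fs / N
    = 825 * 16000 / 2048
    = 13200000 / 2048
    = 6445.312 Hz

6445.312 Hz


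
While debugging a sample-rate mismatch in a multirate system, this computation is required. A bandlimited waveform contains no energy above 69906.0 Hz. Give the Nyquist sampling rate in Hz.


The Nyquist rate is twice the maximum frequency component.
fs_min = 2 * fmax
      = 2 * 69906.0
      = 139812.0 Hz

139812.0


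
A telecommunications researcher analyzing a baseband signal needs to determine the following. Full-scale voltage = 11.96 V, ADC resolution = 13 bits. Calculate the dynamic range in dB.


Dynamic range from full-scale to LSB:
V_min = V_max / 2^bits = 11.96 / 2^13
DR = 20 * log10(V_max / V_min)
   = 20 * log10(2^13)
   = 20 * 13 * log10(2)
   = 78.27 dB

78.27 dB


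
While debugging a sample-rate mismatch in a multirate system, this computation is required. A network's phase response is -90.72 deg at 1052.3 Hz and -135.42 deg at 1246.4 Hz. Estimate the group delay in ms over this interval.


Group delay from phase difference:
tau = -d(phi)/d(omega)
d(phi) = -44.7 deg = -0.780162 rad
d(omega) = 2*pi*(1246.4 - 1052.3) = 1219.5663 rad/s
tau = -(-0.780162) / 1219.5663
    = 0.6397 ms

0.6397 ms


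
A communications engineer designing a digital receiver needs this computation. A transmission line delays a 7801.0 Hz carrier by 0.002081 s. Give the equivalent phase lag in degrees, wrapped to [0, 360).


Phase shift from frequency and time delay:
phi = 360 * f * t_delay
    = 360 * 7801.0 * 0.002081
    = 5844.2 degrees
    mod 360 = 84.2 degrees

84.2 degrees


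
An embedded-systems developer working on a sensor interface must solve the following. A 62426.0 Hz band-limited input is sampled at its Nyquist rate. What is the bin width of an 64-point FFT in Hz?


Step 1 — Nyquist sampling rate:
fs = 2 * fmax = 2 * 62426.0 = 124852.0 Hz

Step 2 — DFT bin spacing:
df = fs / N = 124852.0 / 64 = 1950.8125 Hz

1950.8125 Hz


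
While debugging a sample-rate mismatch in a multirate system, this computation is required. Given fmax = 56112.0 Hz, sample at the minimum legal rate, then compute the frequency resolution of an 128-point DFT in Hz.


Step 1 — Nyquist sampling rate:
fs = 2 * fmax = 2 * 56112.0 = 112224.0 Hz

Step 2 — DFT bin spacing:
df = fs / N = 112224.0 / 128 = 876.75 Hz

876.75 Hz


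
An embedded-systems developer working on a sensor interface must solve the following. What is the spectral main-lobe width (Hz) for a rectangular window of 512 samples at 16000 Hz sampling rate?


Main lobe width for a rectangular window:
Width = 2 * fs / N
      = 2 * 16000 / 512
      = 32000 / 512
      = 62.5 Hz

62.5 Hz


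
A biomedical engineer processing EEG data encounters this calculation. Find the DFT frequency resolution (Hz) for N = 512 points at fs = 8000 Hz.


DFT frequency resolution:
df = fs / N
   = 8000 / 512
   = 15.625 Hz

15.625 Hz


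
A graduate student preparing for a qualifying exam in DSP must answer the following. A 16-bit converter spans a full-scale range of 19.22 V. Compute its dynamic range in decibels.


Dynamic range from full-scale to LSB:
V_min = V_max / 2^bits = 19.22 / 2^16
DR = 20 * log10(V_max / V_min)
   = 20 * log10(2^16)
   = 20 * 16 * log10(2)
   = 96.33 dB

96.33 dB


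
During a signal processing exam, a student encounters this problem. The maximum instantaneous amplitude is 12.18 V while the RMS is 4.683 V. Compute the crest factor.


Crest factor is the ratio of peak to RMS:
CF = V_peak / V_rms
   = 12.18 / 4.683
   = 2.6009

2.6009


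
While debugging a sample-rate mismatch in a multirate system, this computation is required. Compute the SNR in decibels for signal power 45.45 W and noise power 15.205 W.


SNR in decibels:
SNR = 10 * log10(Ps / Pn)
    = 10 * log10(45.45 / 15.205)
    = 10 * log10(2.9891)
    = 10 * 0.4755
    = 4.76 dB

4.76 dB


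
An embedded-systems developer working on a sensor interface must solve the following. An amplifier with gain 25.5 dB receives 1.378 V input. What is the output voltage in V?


Output voltage from dB gain:
V_out = V_in * 10^(gain_dB / 20)
      = 1.378 * 10^(25.5 / 20)
      = 1.378 * 18.836491
      = 25.9567 V

25.9567 V


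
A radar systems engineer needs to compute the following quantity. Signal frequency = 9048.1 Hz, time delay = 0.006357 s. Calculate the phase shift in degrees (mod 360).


Phase shift from frequency and time delay:
phi = 360 * f * t_delay
    = 360 * 9048.1 * 0.006357
    = 20706.76 degrees
    mod 360 = 186.76 degrees

186.76 degrees


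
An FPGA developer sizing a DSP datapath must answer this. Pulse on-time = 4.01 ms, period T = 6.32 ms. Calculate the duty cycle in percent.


Duty cycle as a percentage:
DC = (t_on / T) * 100
   = (4.01 / 6.32) * 100
   = 0.634494 * 100
   = 63.45 %

63.45 %


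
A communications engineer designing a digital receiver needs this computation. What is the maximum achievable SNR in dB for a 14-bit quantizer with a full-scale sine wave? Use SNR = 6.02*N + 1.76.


Theoretical SNR for a full-scale sinusoid:
SNR = 6.02 * N + 1.76
    = 6.02 * 14 + 1.76
    = 84.28 + 1.76
    = 86.04 dB

86.04 dB


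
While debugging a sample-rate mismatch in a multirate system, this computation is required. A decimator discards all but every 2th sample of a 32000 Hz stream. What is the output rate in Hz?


Decimation reduces the sample rate:
fs_out = fs_in / M
       = 32000 / 2
       = 16000.0 Hz

16000.0 Hz


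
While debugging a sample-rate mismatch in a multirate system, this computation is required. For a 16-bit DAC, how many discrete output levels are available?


Number of quantization levels = 2^N
= 2^16
= 65536

65536


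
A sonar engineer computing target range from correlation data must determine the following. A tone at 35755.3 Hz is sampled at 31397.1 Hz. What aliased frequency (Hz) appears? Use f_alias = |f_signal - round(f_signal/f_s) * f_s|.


Compute the nearest integer multiple of fs to the signal:
n = round(35755.3 / 31397.1) = 1
f_alias = |35755.3 - 1 * 31397.1|
        = |35755.3 - 31397.1|
        = 4358.2 Hz

4358.2


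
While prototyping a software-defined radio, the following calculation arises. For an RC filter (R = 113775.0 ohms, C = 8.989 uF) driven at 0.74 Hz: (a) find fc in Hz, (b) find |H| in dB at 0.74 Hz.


Step 1 — cutoff frequency:
fc = 1 / (2*pi*R*C)
C = 8.989 uF = 8.989e-06 F
fc = 1 / (2*pi*113775.0*8.989e-06)
   = 0.155619 Hz

Step 2 — magnitude at f = 0.74 Hz:
|H(f)| = 1 / sqrt(1 + (f/fc)^2)
f/fc = 0.74 / 0.155619 = 4.755203
|H| = 1 / sqrt(1 + 22.611956) = 0.2057946
|H|_dB = 20*log10(0.2057946) = -13.73 dB

fc = 0.155619 Hz; |H(0.74 Hz)| = -13.73 dB


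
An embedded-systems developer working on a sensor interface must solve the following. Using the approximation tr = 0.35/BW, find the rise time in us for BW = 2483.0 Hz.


Rise time from bandwidth relationship:
tr = 0.35 / BW
   = 0.35 / 2483.0
   = 0.0001409585179 s
   = 140.9585 us

140.9585 us


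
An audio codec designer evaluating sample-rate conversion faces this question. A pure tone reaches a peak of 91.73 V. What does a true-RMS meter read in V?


RMS voltage for a sinusoidal waveform:
V_rms = V_peak / sqrt(2)
      = 91.73 / 1.414214
      = 64.863 V

64.863 V


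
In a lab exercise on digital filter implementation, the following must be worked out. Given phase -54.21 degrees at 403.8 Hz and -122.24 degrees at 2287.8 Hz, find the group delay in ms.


Group delay from phase difference:
tau = -d(phi)/d(omega)
d(phi) = -68.03 deg = -1.187347 rad
d(omega) = 2*pi*(2287.8 - 403.8) = 11837.5211 rad/s
tau = -(-1.187347) / 11837.5211
    = 0.1003 ms

0.1003 ms


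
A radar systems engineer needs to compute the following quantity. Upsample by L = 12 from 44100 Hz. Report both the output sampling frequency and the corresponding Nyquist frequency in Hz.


Step 1 — output sample rate after interpolation by L:
fs_out = L * fs_in = 12 * 44100 = 529200 Hz

Step 2 — Nyquist frequency of the output stream:
f_Nyq = fs_out / 2 = 529200 / 2 = 264600.0 Hz

fs_out = 529200 Hz; f_Nyquist = 264600.0 Hz


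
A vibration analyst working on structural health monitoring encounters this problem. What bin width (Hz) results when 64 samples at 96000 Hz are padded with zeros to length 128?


Frequency resolution after zero-padding:
N_padded = 64 * 2 = 128
df = fs / N_padded
   = 96000 / 128
   = 750.0 Hz

750.0 Hz


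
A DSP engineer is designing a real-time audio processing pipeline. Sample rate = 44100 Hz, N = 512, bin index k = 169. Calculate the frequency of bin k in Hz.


Frequency of DFT bin k:
f_k = k * fs / N
    = 169 * 44100 / 512
    = 7452900 / 512
    = 14556.445 Hz

14556.445 Hz


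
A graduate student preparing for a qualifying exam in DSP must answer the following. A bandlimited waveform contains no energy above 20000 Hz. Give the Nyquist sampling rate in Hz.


The Nyquist rate is twice the maximum frequency component.
fs_min = 2 * fmax
      = 2 * 20000
      = 40000 Hz

40000


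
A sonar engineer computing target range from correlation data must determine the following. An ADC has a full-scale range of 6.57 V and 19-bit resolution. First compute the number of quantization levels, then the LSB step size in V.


Step 1 — number of quantization levels:
L = 2^N = 2^19 = 524288

Step 2 — LSB step size:
delta = Vfs / L
      = 6.57 / 524288
      = 1.253e-05 V

Levels = 524288; step size = 1.253e-05 V


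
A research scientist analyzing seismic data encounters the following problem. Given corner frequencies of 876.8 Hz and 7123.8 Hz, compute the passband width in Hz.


Bandwidth is the difference of -3dB frequencies:
BW = f_high - f_low
   = 7123.8 - 876.8
   = 6247.0 Hz

6247.0 Hz


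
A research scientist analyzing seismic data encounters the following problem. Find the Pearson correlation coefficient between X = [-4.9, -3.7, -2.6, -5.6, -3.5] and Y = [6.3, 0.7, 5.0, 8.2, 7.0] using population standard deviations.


Pearson correlation coefficient (population):
r = cov(X,Y) / (std(X) * std(Y))
Mean X = -4.06, Mean Y = 5.44
Cov(X,Y) = -1.2896
Std(X) = 1.063203, Std(Y) = 2.586581
r = -0.4689

-0.4689


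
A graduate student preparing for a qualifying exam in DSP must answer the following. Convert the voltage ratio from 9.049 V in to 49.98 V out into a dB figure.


Voltage gain in dB:
G = 20 * log10(Vout / Vin)
  = 20 * log10(49.98 / 9.049)
  = 20 * log10(5.523262)
  = 20 * 0.742196
  = 14.84 dB

14.84 dB


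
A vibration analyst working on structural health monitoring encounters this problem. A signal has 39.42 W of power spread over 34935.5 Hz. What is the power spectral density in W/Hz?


Power spectral density:
PSD = P / BW
    = 39.42 / 34935.5
    = 0.00112837 W/Hz

0.00112837 W/Hz


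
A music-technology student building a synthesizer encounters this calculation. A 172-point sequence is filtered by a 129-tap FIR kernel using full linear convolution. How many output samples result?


Linear convolution output length:
L = N + M - 1
  = 172 + 129 - 1
  = 300 samples

300


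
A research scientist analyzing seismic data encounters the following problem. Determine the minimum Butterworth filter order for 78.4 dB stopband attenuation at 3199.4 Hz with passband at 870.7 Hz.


Butterworth filter order formula:
n = log10(10^(A/10) - 1) / (2 * log10(f_stop/f_pass))
10^(78.4/10) - 1 = 69183096.0919
f_stop/f_pass = 3199.4 / 870.7 = 3.6745
n = 6.9356 -> ceil = 7

7


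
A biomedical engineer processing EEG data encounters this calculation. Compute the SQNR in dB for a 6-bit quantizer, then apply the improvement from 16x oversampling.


Step 1 — baseline SQNR at Nyquist:
SQNR_base = 6.02*N + 1.76
          = 6.02*6 + 1.76
          = 37.88 dB

Step 2 — oversampling processing gain:
G = 10*log10(OSR) = 10*log10(16) = 12.04 dB

Step 3 — total:
SQNR_total = 37.88 + 12.04 = 49.92 dB

Base SQNR = 37.88 dB; oversampled SQNR = 49.92 dB
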